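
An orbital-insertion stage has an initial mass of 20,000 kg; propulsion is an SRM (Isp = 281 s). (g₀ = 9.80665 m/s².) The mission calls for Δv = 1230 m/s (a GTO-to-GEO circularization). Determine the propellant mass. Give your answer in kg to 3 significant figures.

propellant mass ≈ 7200 kg

v_e = Isp · g₀ = 281 × 9.80665 = 2755.7 m/s.
By the Tsiolkovsky rocket equation, m₀/m_f = exp(Δv / v_e) = exp(1230 / 2755.7) = exp(0.4464) = 1.5626.
m_f = 20,000 / 1.5626 = 12,799.2 kg, so propellant = m₀ − m_f = 20,000 − 12,799.2 = 7,200.8 kg.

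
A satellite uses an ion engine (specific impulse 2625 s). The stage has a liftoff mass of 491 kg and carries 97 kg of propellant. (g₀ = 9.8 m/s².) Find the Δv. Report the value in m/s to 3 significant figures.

v_e = Isp · g₀ = 2625 × 9.8 = 25725.0 m/s.
m_f = m₀ − m_prop = 491 − 97 = 394 kg.
Δv = v_e · ln(m₀/m_f) = 25725.0 × ln(1.246) = 25725.0 × 0.2201 ≈ 5661.9 m/s.

Δv ≈ 5660 m/s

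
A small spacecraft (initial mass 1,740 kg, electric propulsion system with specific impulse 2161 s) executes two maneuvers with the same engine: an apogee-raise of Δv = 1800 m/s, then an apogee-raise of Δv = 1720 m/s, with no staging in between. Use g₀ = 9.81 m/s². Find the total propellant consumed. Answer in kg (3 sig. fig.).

v_e = Isp · g₀ = 2161 × 9.81 = 21199.4 m/s.
After the first burn: m = 1740 × exp(−1800/21199.4) = 1740 × 0.91860 = 1,598.36 kg.
After the second burn: m = 1,598.36 × exp(−1720/21199.4) = 1,598.36 × 0.92207 = 1,473.8 kg.
Total propellant = m₀ − m_final = 1740 − 1,473.8 = 266.2 kg.

total propellant consumed ≈ 266 kg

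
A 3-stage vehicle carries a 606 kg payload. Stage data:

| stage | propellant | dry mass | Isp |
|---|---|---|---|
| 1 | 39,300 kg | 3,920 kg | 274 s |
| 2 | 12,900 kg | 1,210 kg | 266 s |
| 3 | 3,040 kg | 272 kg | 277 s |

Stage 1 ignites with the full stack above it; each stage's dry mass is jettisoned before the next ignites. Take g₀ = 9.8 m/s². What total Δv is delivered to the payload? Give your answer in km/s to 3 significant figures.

Ignition mass of stage 1 = 39,300+3,920 + 12,900+1,210 + 3,040+272 + 606 = 61,248 kg.
Stage 1: m₀ = 61,248 kg, m_f = 61,248 − 39,300 = 21,948 kg; Δv = 274×9.8×ln(2.791) = 2685.2×1.0263 ≈ 2756 m/s.
Stage 2: m₀ = 18,028 kg, m_f = 18,028 − 12,900 = 5,128 kg; Δv = 266×9.8×ln(3.516) = 2606.8×1.2572 ≈ 3277 m/s.
Stage 3: m₀ = 3,918 kg, m_f = 3,918 − 3,040 = 878 kg; Δv = 277×9.8×ln(4.462) = 2714.6×1.4957 ≈ 4060 m/s.
Total Δv = 2756 + 3277 + 4060 = 10093 m/s.

Δv ≈ 10.1 km/s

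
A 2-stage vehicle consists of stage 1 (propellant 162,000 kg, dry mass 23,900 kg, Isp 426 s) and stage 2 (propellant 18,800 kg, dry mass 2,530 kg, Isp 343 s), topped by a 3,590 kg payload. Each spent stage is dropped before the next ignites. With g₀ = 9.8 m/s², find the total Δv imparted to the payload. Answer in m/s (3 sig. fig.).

Ignition mass of stage 1 = 162,000+23,900 + 18,800+2,530 + 3,590 = 210,820 kg.
Stage 1: m₀ = 210,820 kg, m_f = 210,820 − 162,000 = 48,820 kg; Δv = 426×9.8×ln(4.318) = 4174.8×1.4629 ≈ 6107 m/s.
Stage 2: m₀ = 24,920 kg, m_f = 24,920 − 18,800 = 6,120 kg; Δv = 343×9.8×ln(4.072) = 3361.4×1.4041 ≈ 4720 m/s.
Total Δv = 6107 + 4720 = 10827 m/s.

Δv ≈ 10800 m/s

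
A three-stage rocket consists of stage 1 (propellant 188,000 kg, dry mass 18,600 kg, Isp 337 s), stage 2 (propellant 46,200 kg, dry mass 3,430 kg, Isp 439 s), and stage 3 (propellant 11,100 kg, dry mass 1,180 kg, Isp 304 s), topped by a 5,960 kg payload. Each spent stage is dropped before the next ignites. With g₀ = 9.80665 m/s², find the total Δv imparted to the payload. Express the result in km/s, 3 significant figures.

Δv ≈ 11.5 km/s

Ignition mass of stage 1 = 188,000+18,600 + 46,200+3,430 + 11,100+1,180 + 5,960 = 274,470 kg.
Stage 1: m₀ = 274,470 kg, m_f = 274,470 − 188,000 = 86,470 kg; Δv = 337×9.80665×ln(3.174) = 3304.8×1.1550 ≈ 3817 m/s.
Stage 2: m₀ = 67,870 kg, m_f = 67,870 − 46,200 = 21,670 kg; Δv = 439×9.80665×ln(3.132) = 4305.1×1.1417 ≈ 4915 m/s.
Stage 3: m₀ = 18,240 kg, m_f = 18,240 − 11,100 = 7,140 kg; Δv = 304×9.80665×ln(2.555) = 2981.2×0.9379 ≈ 2796 m/s.
Total Δv = 3817 + 4915 + 2796 = 11528 m/s.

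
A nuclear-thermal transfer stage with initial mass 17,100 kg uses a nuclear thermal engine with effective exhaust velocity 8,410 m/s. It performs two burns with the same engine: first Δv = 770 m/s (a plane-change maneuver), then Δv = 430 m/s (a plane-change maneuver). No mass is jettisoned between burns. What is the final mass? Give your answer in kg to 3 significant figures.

final mass ≈ 14800 kg

After the first burn: m = 17100 × exp(−770/8410.0) = 17100 × 0.91251 = 15,603.9 kg.
After the second burn: m = 15,603.9 × exp(−430/8410.0) = 15,603.9 × 0.95016 = 14,826.2 kg.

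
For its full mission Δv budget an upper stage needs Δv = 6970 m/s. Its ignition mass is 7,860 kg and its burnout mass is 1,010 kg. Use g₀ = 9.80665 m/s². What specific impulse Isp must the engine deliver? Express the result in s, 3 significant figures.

ln(m₀/m_f) = ln(7860/1010) = ln(7.782) = 2.0518.
Using Δv = v_e ln(m₀/m_f): v_e = Δv / ln(m₀/m_f) = 6970 / 2.0518 = 3397.0 m/s.
Isp = v_e / g₀ = 3397.0 / 9.80665 = 346.4 s.

Isp ≈ 346 s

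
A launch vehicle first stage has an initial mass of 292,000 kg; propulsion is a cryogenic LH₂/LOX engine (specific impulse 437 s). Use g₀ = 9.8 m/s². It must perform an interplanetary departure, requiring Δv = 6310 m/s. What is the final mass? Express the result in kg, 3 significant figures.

final mass ≈ 66900 kg

v_e = Isp · g₀ = 437 × 9.8 = 4282.6 m/s.
m₀/m_f = exp(Δv / v_e) = exp(6310 / 4282.6) = exp(1.4734) = 4.3641.
m_f = m₀ / 4.3641 = 292,000 / 4.3641 = 66,909.6 kg.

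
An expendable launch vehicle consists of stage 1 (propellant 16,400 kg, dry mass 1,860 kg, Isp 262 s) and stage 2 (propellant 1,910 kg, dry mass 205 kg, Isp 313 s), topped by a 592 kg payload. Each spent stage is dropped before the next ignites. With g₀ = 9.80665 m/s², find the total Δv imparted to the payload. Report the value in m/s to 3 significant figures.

Δv ≈ 7670 m/s

Ignition mass of stage 1 = 16,400+1,860 + 1,910+205 + 592 = 20,967 kg.
Stage 1: m₀ = 20,967 kg, m_f = 20,967 − 16,400 = 4,567 kg; Δv = 262×9.80665×ln(4.591) = 2569.3×1.5241 ≈ 3916 m/s.
Stage 2: m₀ = 2,707 kg, m_f = 2,707 − 1,910 = 797 kg; Δv = 313×9.80665×ln(3.396) = 3069.5×1.2227 ≈ 3753 m/s.
Total Δv = 3916 + 3753 = 7669 m/s.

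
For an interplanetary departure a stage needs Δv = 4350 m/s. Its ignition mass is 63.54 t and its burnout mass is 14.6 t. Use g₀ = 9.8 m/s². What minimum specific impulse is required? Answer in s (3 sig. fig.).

ln(m₀/m_f) = ln(63540/14600) = ln(4.352) = 1.4706.
Rocket equation: v_e = Δv / ln(m₀/m_f) = 4350 / 1.4706 = 2957.9 m/s.
Isp = v_e / g₀ = 2957.9 / 9.8 = 301.8 s.

Isp ≈ 302 s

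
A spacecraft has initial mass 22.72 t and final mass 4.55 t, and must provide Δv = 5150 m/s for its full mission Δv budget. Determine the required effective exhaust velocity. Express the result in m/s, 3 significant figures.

v_e ≈ 3200 m/s

ln(m₀/m_f) = ln(22720/4550) = ln(4.993) = 1.6081.
From the ideal rocket equation, v_e = Δv / ln(m₀/m_f) = 5150 / 1.6081 = 3202.5 m/s.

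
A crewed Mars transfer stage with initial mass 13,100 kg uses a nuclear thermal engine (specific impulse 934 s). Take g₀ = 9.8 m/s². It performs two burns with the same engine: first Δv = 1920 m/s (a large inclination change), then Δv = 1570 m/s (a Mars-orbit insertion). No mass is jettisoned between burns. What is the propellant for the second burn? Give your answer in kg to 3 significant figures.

propellant for the second burn ≈ 1670 kg

v_e = Isp · g₀ = 934 × 9.8 = 9153.2 m/s.
After the first burn: m = 13100 × exp(−1920/9153.2) = 13100 × 0.81078 = 10,621.2 kg.
After the second burn: m = 10,621.2 × exp(−1570/9153.2) = 10,621.2 × 0.84238 = 8,947.09 kg.
Second-burn propellant = 10,621.2 − 8,947.09 = 1,674.11 kg.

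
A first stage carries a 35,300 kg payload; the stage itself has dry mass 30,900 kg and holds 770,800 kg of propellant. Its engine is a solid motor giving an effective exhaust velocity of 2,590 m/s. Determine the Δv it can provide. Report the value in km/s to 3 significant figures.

m₀ = payload + dry + propellant = 35,300 + 30,900 + 770,800 = 837,000 kg.
m_f = payload + dry = 35,300 + 30,900 = 66,200 kg.
Rocket equation: Δv = v_e · ln(m₀/m_f) = 2590.0 × ln(12.64) = 2590.0 × 2.5371 ≈ 6571.2 m/s.

Δv ≈ 6.57 km/s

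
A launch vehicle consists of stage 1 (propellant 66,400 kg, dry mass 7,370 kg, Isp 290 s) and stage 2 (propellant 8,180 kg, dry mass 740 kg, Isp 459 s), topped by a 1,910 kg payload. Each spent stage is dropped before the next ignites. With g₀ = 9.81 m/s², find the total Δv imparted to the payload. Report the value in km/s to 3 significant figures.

Ignition mass of stage 1 = 66,400+7,370 + 8,180+740 + 1,910 = 84,600 kg.
Stage 1: m₀ = 84,600 kg, m_f = 84,600 − 66,400 = 18,200 kg; Δv = 290×9.81×ln(4.648) = 2844.9×1.5365 ≈ 4371 m/s.
Stage 2: m₀ = 10,830 kg, m_f = 10,830 − 8,180 = 2,650 kg; Δv = 459×9.81×ln(4.087) = 4502.8×1.4078 ≈ 6339 m/s.
Total Δv = 4371 + 6339 = 10710 m/s.

Δv ≈ 10.7 km/s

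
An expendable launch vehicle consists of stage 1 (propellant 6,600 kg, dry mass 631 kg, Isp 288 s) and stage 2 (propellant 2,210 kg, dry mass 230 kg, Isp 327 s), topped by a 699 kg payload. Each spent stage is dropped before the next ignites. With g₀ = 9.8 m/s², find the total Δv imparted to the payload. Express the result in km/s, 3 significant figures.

Δv ≈ 6.76 km/s

Ignition mass of stage 1 = 6,600+631 + 2,210+230 + 699 = 10,370 kg.
Stage 1: m₀ = 10,370 kg, m_f = 10,370 − 6,600 = 3,770 kg; Δv = 288×9.8×ln(2.751) = 2822.4×1.0118 ≈ 2856 m/s.
Stage 2: m₀ = 3,139 kg, m_f = 3,139 − 2,210 = 929 kg; Δv = 327×9.8×ln(3.379) = 3204.6×1.2176 ≈ 3902 m/s.
Total Δv = 2856 + 3902 = 6758 m/s.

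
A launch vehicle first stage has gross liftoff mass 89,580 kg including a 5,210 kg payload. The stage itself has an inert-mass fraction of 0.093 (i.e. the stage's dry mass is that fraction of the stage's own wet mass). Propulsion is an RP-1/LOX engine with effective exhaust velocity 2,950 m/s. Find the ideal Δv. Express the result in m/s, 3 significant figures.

Δv ≈ 5680 m/s

Stage wet mass = m₀ − payload = 89,580 − 5,210 = 84,370 kg.
Stage dry mass = ε × stage wet mass = 0.093 × 84,370 = 7,846.41 kg.
Burnout mass m_f = stage dry + payload = 7,846.41 + 5,210 = 13,056.41 kg.
Δv = v_e · ln(89,580/13,056.41) = 2950.0 × ln(6.861) = 2950.0 × 1.9259 ≈ 5681 m/s.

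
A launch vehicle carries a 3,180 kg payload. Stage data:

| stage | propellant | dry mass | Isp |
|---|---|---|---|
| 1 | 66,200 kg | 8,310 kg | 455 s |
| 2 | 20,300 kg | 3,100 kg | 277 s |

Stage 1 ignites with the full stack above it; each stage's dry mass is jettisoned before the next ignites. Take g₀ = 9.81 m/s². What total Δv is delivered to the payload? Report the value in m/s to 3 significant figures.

Ignition mass of stage 1 = 66,200+8,310 + 20,300+3,100 + 3,180 = 101,090 kg.
Stage 1: m₀ = 101,090 kg, m_f = 101,090 − 66,200 = 34,890 kg; Δv = 455×9.81×ln(2.897) = 4463.6×1.0638 ≈ 4748 m/s.
Stage 2: m₀ = 26,580 kg, m_f = 26,580 − 20,300 = 6,280 kg; Δv = 277×9.81×ln(4.232) = 2717.4×1.4428 ≈ 3921 m/s.
Total Δv = 4748 + 3921 = 8669 m/s.

Δv ≈ 8670 m/s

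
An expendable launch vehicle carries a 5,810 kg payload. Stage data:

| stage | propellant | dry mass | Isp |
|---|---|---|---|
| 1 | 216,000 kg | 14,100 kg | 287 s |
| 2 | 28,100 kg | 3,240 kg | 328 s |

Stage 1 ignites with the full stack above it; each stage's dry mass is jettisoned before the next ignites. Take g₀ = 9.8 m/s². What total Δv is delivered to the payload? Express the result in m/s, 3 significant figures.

Δv ≈ 9180 m/s

Ignition mass of stage 1 = 216,000+14,100 + 28,100+3,240 + 5,810 = 267,250 kg.
Stage 1: m₀ = 267,250 kg, m_f = 267,250 − 216,000 = 51,250 kg; Δv = 287×9.8×ln(5.215) = 2812.6×1.6515 ≈ 4645 m/s.
Stage 2: m₀ = 37,150 kg, m_f = 37,150 − 28,100 = 9,050 kg; Δv = 328×9.8×ln(4.105) = 3214.4×1.4122 ≈ 4539 m/s.
Total Δv = 4645 + 4539 = 9184 m/s.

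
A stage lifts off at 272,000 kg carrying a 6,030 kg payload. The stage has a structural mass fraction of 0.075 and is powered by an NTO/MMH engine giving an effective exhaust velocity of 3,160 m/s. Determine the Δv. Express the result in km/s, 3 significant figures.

Stage wet mass = m₀ − payload = 272,000 − 6,030 = 265,970 kg.
Stage dry mass = ε × stage wet mass = 0.075 × 265,970 = 19,947.8 kg.
Burnout mass m_f = stage dry + payload = 19,947.8 + 6,030 = 25,977.8 kg.
By the Tsiolkovsky rocket equation, Δv = v_e · ln(272,000/25,977.8) = 3160.0 × ln(10.47) = 3160.0 × 2.3486 ≈ 7421 m/s.

Δv ≈ 7.42 km/s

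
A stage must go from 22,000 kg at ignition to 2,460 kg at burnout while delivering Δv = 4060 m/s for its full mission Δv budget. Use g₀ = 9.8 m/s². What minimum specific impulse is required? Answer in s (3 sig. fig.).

Isp ≈ 189 s

ln(m₀/m_f) = ln(22000/2460) = ln(8.943) = 2.1909.
By the Tsiolkovsky rocket equation, v_e = Δv / ln(m₀/m_f) = 4060 / 2.1909 = 1853.1 m/s.
Isp = v_e / g₀ = 1853.1 / 9.8 = 189.1 s.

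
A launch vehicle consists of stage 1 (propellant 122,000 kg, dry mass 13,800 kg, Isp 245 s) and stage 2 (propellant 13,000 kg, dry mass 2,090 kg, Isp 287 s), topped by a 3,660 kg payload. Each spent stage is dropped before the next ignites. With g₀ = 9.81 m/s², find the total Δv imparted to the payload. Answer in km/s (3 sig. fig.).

Ignition mass of stage 1 = 122,000+13,800 + 13,000+2,090 + 3,660 = 154,550 kg.
Stage 1: m₀ = 154,550 kg, m_f = 154,550 − 122,000 = 32,550 kg; Δv = 245×9.81×ln(4.748) = 2403.5×1.5577 ≈ 3744 m/s.
Stage 2: m₀ = 18,750 kg, m_f = 18,750 − 13,000 = 5,750 kg; Δv = 287×9.81×ln(3.261) = 2815.5×1.1820 ≈ 3328 m/s.
Total Δv = 3744 + 3328 = 7072 m/s.

Δv ≈ 7.07 km/s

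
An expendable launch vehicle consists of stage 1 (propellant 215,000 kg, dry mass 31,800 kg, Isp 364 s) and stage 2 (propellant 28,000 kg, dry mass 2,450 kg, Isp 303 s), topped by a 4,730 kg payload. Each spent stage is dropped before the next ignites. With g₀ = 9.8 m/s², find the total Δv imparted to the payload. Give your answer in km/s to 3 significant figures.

Δv ≈ 9.85 km/s

Ignition mass of stage 1 = 215,000+31,800 + 28,000+2,450 + 4,730 = 281,980 kg.
Stage 1: m₀ = 281,980 kg, m_f = 281,980 − 215,000 = 66,980 kg; Δv = 364×9.8×ln(4.21) = 3567.2×1.4374 ≈ 5128 m/s.
Stage 2: m₀ = 35,180 kg, m_f = 35,180 − 28,000 = 7,180 kg; Δv = 303×9.8×ln(4.9) = 2969.4×1.5892 ≈ 4719 m/s.
Total Δv = 5128 + 4719 = 9847 m/s.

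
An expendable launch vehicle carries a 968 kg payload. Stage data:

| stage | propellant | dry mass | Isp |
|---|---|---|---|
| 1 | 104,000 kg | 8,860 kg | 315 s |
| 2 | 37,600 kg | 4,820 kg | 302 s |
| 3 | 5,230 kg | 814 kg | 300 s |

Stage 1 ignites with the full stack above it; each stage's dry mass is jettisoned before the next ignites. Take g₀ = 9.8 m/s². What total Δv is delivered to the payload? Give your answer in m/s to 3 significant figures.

Ignition mass of stage 1 = 104,000+8,860 + 37,600+4,820 + 5,230+814 + 968 = 162,292 kg.
Stage 1: m₀ = 162,292 kg, m_f = 162,292 − 104,000 = 58,292 kg; Δv = 315×9.8×ln(2.784) = 3087.0×1.0239 ≈ 3161 m/s.
Stage 2: m₀ = 49,432 kg, m_f = 49,432 − 37,600 = 11,832 kg; Δv = 302×9.8×ln(4.178) = 2959.6×1.4298 ≈ 4232 m/s.
Stage 3: m₀ = 7,012 kg, m_f = 7,012 − 5,230 = 1,782 kg; Δv = 300×9.8×ln(3.935) = 2940.0×1.3699 ≈ 4027 m/s.
Total Δv = 3161 + 4232 + 4027 = 11420 m/s.

Δv ≈ 11400 m/s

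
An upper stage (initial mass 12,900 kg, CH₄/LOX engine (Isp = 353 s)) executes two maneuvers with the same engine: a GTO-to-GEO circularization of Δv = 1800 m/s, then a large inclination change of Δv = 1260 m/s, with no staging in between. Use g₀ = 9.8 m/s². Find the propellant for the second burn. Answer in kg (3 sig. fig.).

propellant for the second burn ≈ 2340 kg

v_e = Isp · g₀ = 353 × 9.8 = 3459.4 m/s.
After the first burn: m = 12900 × exp(−1800/3459.4) = 12900 × 0.59433 = 7,666.86 kg.
After the second burn: m = 7,666.86 × exp(−1260/3459.4) = 7,666.86 × 0.69473 = 5,326.4 kg.
Second-burn propellant = 7,666.86 − 5,326.4 = 2,340.46 kg.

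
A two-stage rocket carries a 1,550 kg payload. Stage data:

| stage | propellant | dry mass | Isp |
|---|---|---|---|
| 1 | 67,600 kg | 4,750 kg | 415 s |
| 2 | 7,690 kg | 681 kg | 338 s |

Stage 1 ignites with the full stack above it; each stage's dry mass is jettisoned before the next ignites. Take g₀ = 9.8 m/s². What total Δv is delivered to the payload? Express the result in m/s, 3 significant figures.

Ignition mass of stage 1 = 67,600+4,750 + 7,690+681 + 1,550 = 82,271 kg.
Stage 1: m₀ = 82,271 kg, m_f = 82,271 − 67,600 = 14,671 kg; Δv = 415×9.8×ln(5.608) = 4067.0×1.7241 ≈ 7012 m/s.
Stage 2: m₀ = 9,921 kg, m_f = 9,921 − 7,690 = 2,231 kg; Δv = 338×9.8×ln(4.447) = 3312.4×1.4922 ≈ 4943 m/s.
Total Δv = 7012 + 4943 = 11955 m/s.

Δv ≈ 12000 m/s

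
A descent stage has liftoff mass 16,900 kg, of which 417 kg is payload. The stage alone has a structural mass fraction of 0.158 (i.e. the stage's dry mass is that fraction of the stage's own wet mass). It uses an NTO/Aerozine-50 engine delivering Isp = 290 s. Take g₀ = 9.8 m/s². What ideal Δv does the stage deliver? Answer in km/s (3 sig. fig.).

Δv ≈ 4.89 km/s

Stage wet mass = m₀ − payload = 16,900 − 417 = 16,483 kg.
Stage dry mass = ε × stage wet mass = 0.158 × 16,483 = 2,604.31 kg.
Burnout mass m_f = stage dry + payload = 2,604.31 + 417 = 3,021.31 kg.
v_e = Isp · g₀ = 290 × 9.8 = 2842.0 m/s.
Δv = v_e · ln(16,900/3,021.31) = 2842.0 × ln(5.594) = 2842.0 × 1.7216 ≈ 4893 m/s.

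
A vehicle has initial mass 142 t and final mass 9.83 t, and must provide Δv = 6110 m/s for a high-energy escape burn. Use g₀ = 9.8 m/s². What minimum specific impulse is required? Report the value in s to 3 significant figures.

ln(m₀/m_f) = ln(142000/9830) = ln(14.45) = 2.6704.
v_e = Δv / ln(m₀/m_f) = 6110 / 2.6704 = 2288.1 m/s.
Isp = v_e / g₀ = 2288.1 / 9.8 = 233.5 s.

Isp ≈ 233 s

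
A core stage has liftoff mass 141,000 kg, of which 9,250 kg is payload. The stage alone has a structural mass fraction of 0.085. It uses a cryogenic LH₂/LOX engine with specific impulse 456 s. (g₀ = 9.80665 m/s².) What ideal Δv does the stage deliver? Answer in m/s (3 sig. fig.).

Δv ≈ 8630 m/s

Stage wet mass = m₀ − payload = 141,000 − 9,250 = 131,750 kg.
Stage dry mass = ε × stage wet mass = 0.085 × 131,750 = 11,198.8 kg.
Burnout mass m_f = stage dry + payload = 11,198.8 + 9,250 = 20,448.8 kg.
v_e = Isp · g₀ = 456 × 9.80665 = 4471.8 m/s.
Δv = v_e · ln(141,000/20,448.8) = 4471.8 × ln(6.895) = 4471.8 × 1.9308 ≈ 8634 m/s.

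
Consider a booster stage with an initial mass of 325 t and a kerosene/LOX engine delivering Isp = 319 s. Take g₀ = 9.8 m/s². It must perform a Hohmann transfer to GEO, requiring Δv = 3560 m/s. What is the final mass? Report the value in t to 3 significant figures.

final mass ≈ 104 t

v_e = Isp · g₀ = 319 × 9.8 = 3126.2 m/s.
m₀/m_f = exp(Δv / v_e) = exp(3560 / 3126.2) = exp(1.1388) = 3.1229.
m_f = m₀ / 3.1229 = 325 / 3.1229 = 104.07 t.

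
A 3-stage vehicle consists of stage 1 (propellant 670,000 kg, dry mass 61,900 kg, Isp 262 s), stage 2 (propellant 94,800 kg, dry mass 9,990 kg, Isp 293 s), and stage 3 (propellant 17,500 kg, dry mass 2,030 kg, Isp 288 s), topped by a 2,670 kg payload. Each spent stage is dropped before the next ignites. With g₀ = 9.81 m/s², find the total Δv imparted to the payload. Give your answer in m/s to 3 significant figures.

Ignition mass of stage 1 = 670,000+61,900 + 94,800+9,990 + 17,500+2,030 + 2,670 = 858,890 kg.
Stage 1: m₀ = 858,890 kg, m_f = 858,890 − 670,000 = 188,890 kg; Δv = 262×9.81×ln(4.547) = 2570.2×1.5145 ≈ 3893 m/s.
Stage 2: m₀ = 126,990 kg, m_f = 126,990 − 94,800 = 32,190 kg; Δv = 293×9.81×ln(3.945) = 2874.3×1.3725 ≈ 3945 m/s.
Stage 3: m₀ = 22,200 kg, m_f = 22,200 − 17,500 = 4,700 kg; Δv = 288×9.81×ln(4.723) = 2825.3×1.5525 ≈ 4386 m/s.
Total Δv = 3893 + 3945 + 4386 = 12224 m/s.

Δv ≈ 12200 m/s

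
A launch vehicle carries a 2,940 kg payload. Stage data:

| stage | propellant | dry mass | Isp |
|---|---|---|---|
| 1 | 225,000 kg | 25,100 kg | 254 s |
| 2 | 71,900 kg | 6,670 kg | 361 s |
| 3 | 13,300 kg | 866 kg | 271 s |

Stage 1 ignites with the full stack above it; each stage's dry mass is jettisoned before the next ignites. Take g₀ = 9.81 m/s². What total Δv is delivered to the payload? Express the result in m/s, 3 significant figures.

Ignition mass of stage 1 = 225,000+25,100 + 71,900+6,670 + 13,300+866 + 2,940 = 345,776 kg.
Stage 1: m₀ = 345,776 kg, m_f = 345,776 − 225,000 = 120,776 kg; Δv = 254×9.81×ln(2.863) = 2491.7×1.0519 ≈ 2621 m/s.
Stage 2: m₀ = 95,676 kg, m_f = 95,676 − 71,900 = 23,776 kg; Δv = 361×9.81×ln(4.024) = 3541.4×1.3923 ≈ 4931 m/s.
Stage 3: m₀ = 17,106 kg, m_f = 17,106 − 13,300 = 3,806 kg; Δv = 271×9.81×ln(4.494) = 2658.5×1.5029 ≈ 3995 m/s.
Total Δv = 2621 + 4931 + 3995 = 11547 m/s.

Δv ≈ 11500 m/s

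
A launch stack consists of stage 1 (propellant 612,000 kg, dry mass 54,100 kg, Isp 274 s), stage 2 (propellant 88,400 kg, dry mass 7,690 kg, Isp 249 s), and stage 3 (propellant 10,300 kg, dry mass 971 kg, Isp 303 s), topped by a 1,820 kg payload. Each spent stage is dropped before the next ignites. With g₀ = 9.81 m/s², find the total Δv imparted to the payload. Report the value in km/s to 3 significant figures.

Δv ≈ 12.8 km/s

Ignition mass of stage 1 = 612,000+54,100 + 88,400+7,690 + 10,300+971 + 1,820 = 775,281 kg.
Stage 1: m₀ = 775,281 kg, m_f = 775,281 − 612,000 = 163,281 kg; Δv = 274×9.81×ln(4.748) = 2687.9×1.5578 ≈ 4187 m/s.
Stage 2: m₀ = 109,181 kg, m_f = 109,181 − 88,400 = 20,781 kg; Δv = 249×9.81×ln(5.254) = 2442.7×1.6590 ≈ 4052 m/s.
Stage 3: m₀ = 13,091 kg, m_f = 13,091 − 10,300 = 2,791 kg; Δv = 303×9.81×ln(4.69) = 2972.4×1.5455 ≈ 4594 m/s.
Total Δv = 4187 + 4052 + 4594 = 12833 m/s.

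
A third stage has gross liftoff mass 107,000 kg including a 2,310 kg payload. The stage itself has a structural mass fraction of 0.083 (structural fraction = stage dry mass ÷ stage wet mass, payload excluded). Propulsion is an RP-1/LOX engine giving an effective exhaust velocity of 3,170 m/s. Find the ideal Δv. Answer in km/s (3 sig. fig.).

Stage wet mass = m₀ − payload = 107,000 − 2,310 = 104,690 kg.
Stage dry mass = ε × stage wet mass = 0.083 × 104,690 = 8,689.27 kg.
Burnout mass m_f = stage dry + payload = 8,689.27 + 2,310 = 10,999.27 kg.
Rocket equation: Δv = v_e · ln(107,000/10,999.27) = 3170.0 × ln(9.728) = 3170.0 × 2.2750 ≈ 7212 m/s.

Δv ≈ 7.21 km/s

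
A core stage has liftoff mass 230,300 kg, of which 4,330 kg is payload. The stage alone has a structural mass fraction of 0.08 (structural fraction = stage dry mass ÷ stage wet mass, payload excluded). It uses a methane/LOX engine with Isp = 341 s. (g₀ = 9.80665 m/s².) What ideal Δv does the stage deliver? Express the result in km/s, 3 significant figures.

Stage wet mass = m₀ − payload = 230,300 − 4,330 = 225,970 kg.
Stage dry mass = ε × stage wet mass = 0.08 × 225,970 = 18,077.6 kg.
Burnout mass m_f = stage dry + payload = 18,077.6 + 4,330 = 22,407.6 kg.
v_e = Isp · g₀ = 341 × 9.80665 = 3344.1 m/s.
From the ideal rocket equation, Δv = v_e · ln(230,300/22,407.6) = 3344.1 × ln(10.28) = 3344.1 × 2.3300 ≈ 7792 m/s.

Δv ≈ 7.79 km/s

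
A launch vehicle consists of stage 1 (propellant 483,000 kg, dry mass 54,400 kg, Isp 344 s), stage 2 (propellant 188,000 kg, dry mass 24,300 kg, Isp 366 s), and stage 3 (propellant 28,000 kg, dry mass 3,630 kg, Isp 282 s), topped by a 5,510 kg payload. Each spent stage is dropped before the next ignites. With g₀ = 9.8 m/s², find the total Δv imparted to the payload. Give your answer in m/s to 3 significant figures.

Ignition mass of stage 1 = 483,000+54,400 + 188,000+24,300 + 28,000+3,630 + 5,510 = 786,840 kg.
Stage 1: m₀ = 786,840 kg, m_f = 786,840 − 483,000 = 303,840 kg; Δv = 344×9.8×ln(2.59) = 3371.2×0.9515 ≈ 3208 m/s.
Stage 2: m₀ = 249,440 kg, m_f = 249,440 − 188,000 = 61,440 kg; Δv = 366×9.8×ln(4.06) = 3586.8×1.4012 ≈ 5026 m/s.
Stage 3: m₀ = 37,140 kg, m_f = 37,140 − 28,000 = 9,140 kg; Δv = 282×9.8×ln(4.063) = 2763.6×1.4020 ≈ 3875 m/s.
Total Δv = 3208 + 5026 + 3875 = 12109 m/s.

Δv ≈ 12100 m/s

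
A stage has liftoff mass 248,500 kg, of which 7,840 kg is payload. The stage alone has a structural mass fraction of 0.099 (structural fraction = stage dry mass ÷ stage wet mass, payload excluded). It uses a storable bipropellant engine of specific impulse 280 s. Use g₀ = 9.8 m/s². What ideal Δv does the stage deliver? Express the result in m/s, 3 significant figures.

Δv ≈ 5650 m/s

Stage wet mass = m₀ − payload = 248,500 − 7,840 = 240,660 kg.
Stage dry mass = ε × stage wet mass = 0.099 × 240,660 = 23,825.3 kg.
Burnout mass m_f = stage dry + payload = 23,825.3 + 7,840 = 31,665.3 kg.
v_e = Isp · g₀ = 280 × 9.8 = 2744.0 m/s.
Using Δv = v_e ln(m₀/m_f): Δv = v_e · ln(248,500/31,665.3) = 2744.0 × ln(7.848) = 2744.0 × 2.0602 ≈ 5653 m/s.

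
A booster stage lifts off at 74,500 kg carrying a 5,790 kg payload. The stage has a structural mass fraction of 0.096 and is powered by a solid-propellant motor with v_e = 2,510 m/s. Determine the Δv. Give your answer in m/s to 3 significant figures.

Δv ≈ 4500 m/s

Stage wet mass = m₀ − payload = 74,500 − 5,790 = 68,710 kg.
Stage dry mass = ε × stage wet mass = 0.096 × 68,710 = 6,596.16 kg.
Burnout mass m_f = stage dry + payload = 6,596.16 + 5,790 = 12,386.16 kg.
Rocket equation: Δv = v_e · ln(74,500/12,386.16) = 2510.0 × ln(6.015) = 2510.0 × 1.7942 ≈ 4503 m/s.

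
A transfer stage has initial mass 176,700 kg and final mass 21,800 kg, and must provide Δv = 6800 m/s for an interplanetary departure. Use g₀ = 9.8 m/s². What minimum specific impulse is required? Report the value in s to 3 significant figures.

ln(m₀/m_f) = ln(176700/21800) = ln(8.106) = 2.0925.
v_e = Δv / ln(m₀/m_f) = 6800 / 2.0925 = 3249.6 m/s.
Isp = v_e / g₀ = 3249.6 / 9.8 = 331.6 s.

Isp ≈ 332 s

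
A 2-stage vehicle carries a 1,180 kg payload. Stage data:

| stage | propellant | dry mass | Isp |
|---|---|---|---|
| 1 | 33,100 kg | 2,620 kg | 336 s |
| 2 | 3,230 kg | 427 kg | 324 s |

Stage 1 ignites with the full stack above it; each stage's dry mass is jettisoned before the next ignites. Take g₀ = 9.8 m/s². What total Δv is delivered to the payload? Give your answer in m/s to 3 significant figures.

Ignition mass of stage 1 = 33,100+2,620 + 3,230+427 + 1,180 = 40,557 kg.
Stage 1: m₀ = 40,557 kg, m_f = 40,557 − 33,100 = 7,457 kg; Δv = 336×9.8×ln(5.439) = 3292.8×1.6936 ≈ 5577 m/s.
Stage 2: m₀ = 4,837 kg, m_f = 4,837 − 3,230 = 1,607 kg; Δv = 324×9.8×ln(3.01) = 3175.2×1.1019 ≈ 3499 m/s.
Total Δv = 5577 + 3499 = 9076 m/s.

Δv ≈ 9080 m/s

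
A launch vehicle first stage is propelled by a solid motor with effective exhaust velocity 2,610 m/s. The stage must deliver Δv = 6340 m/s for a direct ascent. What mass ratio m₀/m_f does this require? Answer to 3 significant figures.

mass ratio ≈ 11.3

By the Tsiolkovsky rocket equation, m₀/m_f = exp(Δv / v_e) = exp(6340 / 2610.0) = exp(2.4291) = 11.3489.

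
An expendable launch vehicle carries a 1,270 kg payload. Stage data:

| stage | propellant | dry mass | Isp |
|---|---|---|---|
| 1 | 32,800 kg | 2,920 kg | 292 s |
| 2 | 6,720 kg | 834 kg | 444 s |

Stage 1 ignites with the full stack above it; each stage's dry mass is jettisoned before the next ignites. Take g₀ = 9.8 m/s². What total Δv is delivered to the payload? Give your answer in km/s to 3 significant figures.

Δv ≈ 10.1 km/s

Ignition mass of stage 1 = 32,800+2,920 + 6,720+834 + 1,270 = 44,544 kg.
Stage 1: m₀ = 44,544 kg, m_f = 44,544 − 32,800 = 11,744 kg; Δv = 292×9.8×ln(3.793) = 2861.6×1.3331 ≈ 3815 m/s.
Stage 2: m₀ = 8,824 kg, m_f = 8,824 − 6,720 = 2,104 kg; Δv = 444×9.8×ln(4.194) = 4351.2×1.4336 ≈ 6238 m/s.
Total Δv = 3815 + 6238 = 10053 m/s.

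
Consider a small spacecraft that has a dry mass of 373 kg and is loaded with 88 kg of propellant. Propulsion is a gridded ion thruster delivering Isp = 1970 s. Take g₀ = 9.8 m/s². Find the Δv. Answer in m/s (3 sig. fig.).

v_e = Isp · g₀ = 1970 × 9.8 = 19306.0 m/s.
m₀ = m_dry + m_prop = 373 + 88 = 461 kg.
Using Δv = v_e ln(m₀/m_f): Δv = v_e · ln(m₀/m_f) = 19306.0 × ln(1.236) = 19306.0 × 0.2118 ≈ 4089.4 m/s.

Δv ≈ 4090 m/s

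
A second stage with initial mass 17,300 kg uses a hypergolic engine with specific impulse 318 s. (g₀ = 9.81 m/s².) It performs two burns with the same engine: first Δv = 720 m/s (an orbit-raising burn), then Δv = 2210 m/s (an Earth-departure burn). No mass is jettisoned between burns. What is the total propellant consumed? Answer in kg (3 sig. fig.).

v_e = Isp · g₀ = 318 × 9.81 = 3119.6 m/s.
After the first burn: m = 17300 × exp(−720/3119.6) = 17300 × 0.79390 = 13,734.5 kg.
After the second burn: m = 13,734.5 × exp(−2210/3119.6) = 13,734.5 × 0.49242 = 6,763.14 kg.
Total propellant = m₀ − m_final = 17300 − 6,763.14 = 10,536.86 kg.

total propellant consumed ≈ 10500 kg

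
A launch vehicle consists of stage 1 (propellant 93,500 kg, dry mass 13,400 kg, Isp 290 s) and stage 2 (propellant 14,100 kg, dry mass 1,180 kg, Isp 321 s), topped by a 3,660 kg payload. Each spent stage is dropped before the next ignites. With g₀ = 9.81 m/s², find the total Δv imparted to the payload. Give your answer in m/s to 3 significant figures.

Δv ≈ 8160 m/s

Ignition mass of stage 1 = 93,500+13,400 + 14,100+1,180 + 3,660 = 125,840 kg.
Stage 1: m₀ = 125,840 kg, m_f = 125,840 − 93,500 = 32,340 kg; Δv = 290×9.81×ln(3.891) = 2844.9×1.3587 ≈ 3865 m/s.
Stage 2: m₀ = 18,940 kg, m_f = 18,940 − 14,100 = 4,840 kg; Δv = 321×9.81×ln(3.913) = 3149.0×1.3644 ≈ 4296 m/s.
Total Δv = 3865 + 4296 = 8161 m/s.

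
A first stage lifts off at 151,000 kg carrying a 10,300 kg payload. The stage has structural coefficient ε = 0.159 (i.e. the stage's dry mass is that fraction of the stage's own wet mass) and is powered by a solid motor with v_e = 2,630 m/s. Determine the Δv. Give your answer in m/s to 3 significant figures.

Δv ≈ 4030 m/s

Stage wet mass = m₀ − payload = 151,000 − 10,300 = 140,700 kg.
Stage dry mass = ε × stage wet mass = 0.159 × 140,700 = 22,371.3 kg.
Burnout mass m_f = stage dry + payload = 22,371.3 + 10,300 = 32,671.3 kg.
From the ideal rocket equation, Δv = v_e · ln(151,000/32,671.3) = 2630.0 × ln(4.622) = 2630.0 × 1.5308 ≈ 4026 m/s.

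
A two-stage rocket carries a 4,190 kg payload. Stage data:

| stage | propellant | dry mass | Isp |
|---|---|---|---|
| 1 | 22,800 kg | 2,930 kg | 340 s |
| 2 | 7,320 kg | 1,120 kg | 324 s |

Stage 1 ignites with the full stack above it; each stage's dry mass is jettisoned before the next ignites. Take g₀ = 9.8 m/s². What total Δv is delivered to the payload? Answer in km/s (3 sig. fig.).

Δv ≈ 5.76 km/s

Ignition mass of stage 1 = 22,800+2,930 + 7,320+1,120 + 4,190 = 38,360 kg.
Stage 1: m₀ = 38,360 kg, m_f = 38,360 − 22,800 = 15,560 kg; Δv = 340×9.8×ln(2.465) = 3332.0×0.9023 ≈ 3007 m/s.
Stage 2: m₀ = 12,630 kg, m_f = 12,630 − 7,320 = 5,310 kg; Δv = 324×9.8×ln(2.379) = 3175.2×0.8665 ≈ 2751 m/s.
Total Δv = 3007 + 2751 = 5758 m/s.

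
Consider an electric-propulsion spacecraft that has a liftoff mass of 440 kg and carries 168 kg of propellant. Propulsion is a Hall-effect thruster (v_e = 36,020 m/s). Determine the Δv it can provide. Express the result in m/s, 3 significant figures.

Δv ≈ 17300 m/s

m_f = m₀ − m_prop = 440 − 168 = 272 kg.
Using Δv = v_e ln(m₀/m_f): Δv = v_e · ln(m₀/m_f) = 36020.0 × ln(1.618) = 36020.0 × 0.4810 ≈ 17324.6 m/s.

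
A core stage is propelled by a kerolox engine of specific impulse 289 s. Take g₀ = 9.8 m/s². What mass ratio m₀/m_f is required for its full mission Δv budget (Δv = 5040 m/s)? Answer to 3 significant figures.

mass ratio ≈ 5.93

v_e = Isp · g₀ = 289 × 9.8 = 2832.2 m/s.
Using Δv = v_e ln(m₀/m_f): m₀/m_f = exp(Δv / v_e) = exp(5040 / 2832.2) = exp(1.7795) = 5.9271.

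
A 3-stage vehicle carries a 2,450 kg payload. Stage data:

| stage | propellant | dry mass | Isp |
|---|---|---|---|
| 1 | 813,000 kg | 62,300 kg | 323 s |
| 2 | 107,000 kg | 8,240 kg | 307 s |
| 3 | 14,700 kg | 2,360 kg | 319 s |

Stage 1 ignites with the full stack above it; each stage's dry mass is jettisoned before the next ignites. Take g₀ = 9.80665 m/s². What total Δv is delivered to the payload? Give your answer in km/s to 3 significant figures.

Ignition mass of stage 1 = 813,000+62,300 + 107,000+8,240 + 14,700+2,360 + 2,450 = 1,010,050 kg.
Stage 1: m₀ = 1,010,050 kg, m_f = 1,010,050 − 813,000 = 197,050 kg; Δv = 323×9.80665×ln(5.126) = 3167.5×1.6343 ≈ 5177 m/s.
Stage 2: m₀ = 134,750 kg, m_f = 134,750 − 107,000 = 27,750 kg; Δv = 307×9.80665×ln(4.856) = 3010.6×1.5802 ≈ 4757 m/s.
Stage 3: m₀ = 19,510 kg, m_f = 19,510 − 14,700 = 4,810 kg; Δv = 319×9.80665×ln(4.056) = 3128.3×1.4002 ≈ 4380 m/s.
Total Δv = 5177 + 4757 + 4380 = 14314 m/s.

Δv ≈ 14.3 km/s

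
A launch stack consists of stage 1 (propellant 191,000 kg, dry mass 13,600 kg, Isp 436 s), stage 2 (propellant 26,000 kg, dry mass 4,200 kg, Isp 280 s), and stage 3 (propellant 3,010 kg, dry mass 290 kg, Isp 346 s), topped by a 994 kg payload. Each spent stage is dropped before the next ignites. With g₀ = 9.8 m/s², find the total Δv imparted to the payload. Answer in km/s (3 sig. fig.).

Δv ≈ 14.8 km/s

Ignition mass of stage 1 = 191,000+13,600 + 26,000+4,200 + 3,010+290 + 994 = 239,094 kg.
Stage 1: m₀ = 239,094 kg, m_f = 239,094 − 191,000 = 48,094 kg; Δv = 436×9.8×ln(4.971) = 4272.8×1.6037 ≈ 6852 m/s.
Stage 2: m₀ = 34,494 kg, m_f = 34,494 − 26,000 = 8,494 kg; Δv = 280×9.8×ln(4.061) = 2744.0×1.4014 ≈ 3846 m/s.
Stage 3: m₀ = 4,294 kg, m_f = 4,294 − 3,010 = 1,284 kg; Δv = 346×9.8×ln(3.344) = 3390.8×1.2072 ≈ 4094 m/s.
Total Δv = 6852 + 3846 + 4094 = 14792 m/s.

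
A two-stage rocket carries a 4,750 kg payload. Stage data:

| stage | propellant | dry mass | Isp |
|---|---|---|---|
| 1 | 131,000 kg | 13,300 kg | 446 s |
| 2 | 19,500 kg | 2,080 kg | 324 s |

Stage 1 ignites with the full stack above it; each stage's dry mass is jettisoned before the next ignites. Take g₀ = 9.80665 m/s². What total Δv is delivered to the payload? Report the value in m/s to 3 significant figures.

Ignition mass of stage 1 = 131,000+13,300 + 19,500+2,080 + 4,750 = 170,630 kg.
Stage 1: m₀ = 170,630 kg, m_f = 170,630 − 131,000 = 39,630 kg; Δv = 446×9.80665×ln(4.306) = 4373.8×1.4599 ≈ 6385 m/s.
Stage 2: m₀ = 26,330 kg, m_f = 26,330 − 19,500 = 6,830 kg; Δv = 324×9.80665×ln(3.855) = 3177.4×1.3494 ≈ 4287 m/s.
Total Δv = 6385 + 4287 = 10672 m/s.

Δv ≈ 10700 m/s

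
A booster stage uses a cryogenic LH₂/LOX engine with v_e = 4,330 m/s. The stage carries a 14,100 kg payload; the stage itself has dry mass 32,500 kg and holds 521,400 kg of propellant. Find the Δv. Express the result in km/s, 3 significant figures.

Δv ≈ 10.8 km/s

m₀ = payload + dry + propellant = 14,100 + 32,500 + 521,400 = 568,000 kg.
m_f = payload + dry = 14,100 + 32,500 = 46,600 kg.
Rocket equation: Δv = v_e · ln(m₀/m_f) = 4330.0 × ln(12.19) = 4330.0 × 2.5005 ≈ 10827.3 m/s.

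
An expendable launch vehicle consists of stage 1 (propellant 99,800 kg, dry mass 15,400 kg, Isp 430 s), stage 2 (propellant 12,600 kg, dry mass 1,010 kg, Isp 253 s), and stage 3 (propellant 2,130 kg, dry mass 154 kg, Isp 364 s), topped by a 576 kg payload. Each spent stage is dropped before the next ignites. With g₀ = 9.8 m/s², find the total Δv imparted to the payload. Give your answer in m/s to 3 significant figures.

Δv ≈ 14400 m/s

Ignition mass of stage 1 = 99,800+15,400 + 12,600+1,010 + 2,130+154 + 576 = 131,670 kg.
Stage 1: m₀ = 131,670 kg, m_f = 131,670 − 99,800 = 31,870 kg; Δv = 430×9.8×ln(4.131) = 4214.0×1.4186 ≈ 5978 m/s.
Stage 2: m₀ = 16,470 kg, m_f = 16,470 − 12,600 = 3,870 kg; Δv = 253×9.8×ln(4.256) = 2479.4×1.4483 ≈ 3591 m/s.
Stage 3: m₀ = 2,860 kg, m_f = 2,860 − 2,130 = 730 kg; Δv = 364×9.8×ln(3.918) = 3567.2×1.3655 ≈ 4871 m/s.
Total Δv = 5978 + 3591 + 4871 = 14440 m/s.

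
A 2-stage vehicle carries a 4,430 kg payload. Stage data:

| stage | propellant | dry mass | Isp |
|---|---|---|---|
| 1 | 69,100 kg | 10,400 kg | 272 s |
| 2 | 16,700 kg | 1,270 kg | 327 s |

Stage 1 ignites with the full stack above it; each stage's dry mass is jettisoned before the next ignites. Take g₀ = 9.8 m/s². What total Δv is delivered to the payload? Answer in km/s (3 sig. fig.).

Ignition mass of stage 1 = 69,100+10,400 + 16,700+1,270 + 4,430 = 101,900 kg.
Stage 1: m₀ = 101,900 kg, m_f = 101,900 − 69,100 = 32,800 kg; Δv = 272×9.8×ln(3.107) = 2665.6×1.1336 ≈ 3022 m/s.
Stage 2: m₀ = 22,400 kg, m_f = 22,400 − 16,700 = 5,700 kg; Δv = 327×9.8×ln(3.93) = 3204.6×1.3686 ≈ 4386 m/s.
Total Δv = 3022 + 4386 = 7408 m/s.

Δv ≈ 7.41 km/s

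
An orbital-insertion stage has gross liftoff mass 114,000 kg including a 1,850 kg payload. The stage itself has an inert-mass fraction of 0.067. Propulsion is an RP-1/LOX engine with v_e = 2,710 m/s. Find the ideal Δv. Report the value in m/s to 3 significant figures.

Stage wet mass = m₀ − payload = 114,000 − 1,850 = 112,150 kg.
Stage dry mass = ε × stage wet mass = 0.067 × 112,150 = 7,514.05 kg.
Burnout mass m_f = stage dry + payload = 7,514.05 + 1,850 = 9,364.05 kg.
From the ideal rocket equation, Δv = v_e · ln(114,000/9,364.05) = 2710.0 × ln(12.17) = 2710.0 × 2.4993 ≈ 6773 m/s.

Δv ≈ 6770 m/s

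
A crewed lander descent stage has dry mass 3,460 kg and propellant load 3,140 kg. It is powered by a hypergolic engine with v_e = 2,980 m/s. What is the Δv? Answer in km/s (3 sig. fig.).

m₀ = m_dry + m_prop = 3,460 + 3,140 = 6,600 kg.
Δv = v_e · ln(m₀/m_f) = 2980.0 × ln(1.908) = 2980.0 × 0.6458 ≈ 1924.5 m/s.

Δv ≈ 1.92 km/s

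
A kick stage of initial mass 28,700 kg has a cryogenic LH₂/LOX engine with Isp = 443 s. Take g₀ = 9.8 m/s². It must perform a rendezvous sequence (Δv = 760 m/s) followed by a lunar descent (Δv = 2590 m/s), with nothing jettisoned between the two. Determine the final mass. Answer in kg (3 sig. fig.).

final mass ≈ 13300 kg

v_e = Isp · g₀ = 443 × 9.8 = 4341.4 m/s.
After the first burn: m = 28700 × exp(−760/4341.4) = 28700 × 0.83941 = 24,091.1 kg.
After the second burn: m = 24,091.1 × exp(−2590/4341.4) = 24,091.1 × 0.55069 = 13,266.7 kg.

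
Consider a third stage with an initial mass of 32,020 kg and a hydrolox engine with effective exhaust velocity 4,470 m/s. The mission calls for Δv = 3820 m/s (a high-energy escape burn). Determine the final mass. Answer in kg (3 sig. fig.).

final mass ≈ 13600 kg

m₀/m_f = exp(Δv / v_e) = exp(3820 / 4470.0) = exp(0.8546) = 2.3504.
m_f = m₀ / 2.3504 = 32,020 / 2.3504 = 13,623.2 kg.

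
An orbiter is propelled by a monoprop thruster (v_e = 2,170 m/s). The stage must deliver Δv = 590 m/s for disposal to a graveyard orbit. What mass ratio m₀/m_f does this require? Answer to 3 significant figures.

Using Δv = v_e ln(m₀/m_f): m₀/m_f = exp(Δv / v_e) = exp(590 / 2170.0) = exp(0.2719) = 1.3124.

mass ratio ≈ 1.31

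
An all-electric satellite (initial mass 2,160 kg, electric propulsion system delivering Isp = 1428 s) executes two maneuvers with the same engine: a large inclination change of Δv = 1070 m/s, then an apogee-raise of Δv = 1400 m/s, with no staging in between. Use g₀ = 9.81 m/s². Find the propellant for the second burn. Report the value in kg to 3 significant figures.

v_e = Isp · g₀ = 1428 × 9.81 = 14008.7 m/s.
After the first burn: m = 2160 × exp(−1070/14008.7) = 2160 × 0.92646 = 2,001.15 kg.
After the second burn: m = 2,001.15 × exp(−1400/14008.7) = 2,001.15 × 0.90489 = 1,810.82 kg.
Second-burn propellant = 2,001.15 − 1,810.82 = 190.33 kg.

propellant for the second burn ≈ 190 kg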